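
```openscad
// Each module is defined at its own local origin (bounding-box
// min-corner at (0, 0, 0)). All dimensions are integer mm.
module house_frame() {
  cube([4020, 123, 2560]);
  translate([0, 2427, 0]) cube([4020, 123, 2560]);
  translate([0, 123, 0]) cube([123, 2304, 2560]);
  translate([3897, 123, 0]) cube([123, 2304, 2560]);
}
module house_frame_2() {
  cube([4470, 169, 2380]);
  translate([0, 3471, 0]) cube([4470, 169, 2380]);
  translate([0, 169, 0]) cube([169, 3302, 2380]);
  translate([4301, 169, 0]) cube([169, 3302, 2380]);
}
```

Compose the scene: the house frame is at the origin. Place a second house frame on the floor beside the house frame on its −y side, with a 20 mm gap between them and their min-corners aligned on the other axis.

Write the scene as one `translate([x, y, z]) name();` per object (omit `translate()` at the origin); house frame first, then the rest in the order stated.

house_frame();
translate([0, -3660, 0]) house_frame_2();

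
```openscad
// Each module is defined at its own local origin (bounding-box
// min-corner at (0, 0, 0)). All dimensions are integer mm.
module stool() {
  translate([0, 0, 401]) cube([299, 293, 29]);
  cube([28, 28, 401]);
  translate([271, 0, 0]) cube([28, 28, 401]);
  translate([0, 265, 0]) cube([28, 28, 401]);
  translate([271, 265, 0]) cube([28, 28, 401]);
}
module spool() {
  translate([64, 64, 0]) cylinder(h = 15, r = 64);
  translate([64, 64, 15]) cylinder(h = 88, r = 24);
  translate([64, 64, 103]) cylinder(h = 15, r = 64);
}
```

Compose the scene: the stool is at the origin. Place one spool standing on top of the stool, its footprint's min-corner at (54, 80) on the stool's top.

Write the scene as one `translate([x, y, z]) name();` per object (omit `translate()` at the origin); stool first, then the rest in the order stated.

stool();
translate([54, 80, 430]) spool();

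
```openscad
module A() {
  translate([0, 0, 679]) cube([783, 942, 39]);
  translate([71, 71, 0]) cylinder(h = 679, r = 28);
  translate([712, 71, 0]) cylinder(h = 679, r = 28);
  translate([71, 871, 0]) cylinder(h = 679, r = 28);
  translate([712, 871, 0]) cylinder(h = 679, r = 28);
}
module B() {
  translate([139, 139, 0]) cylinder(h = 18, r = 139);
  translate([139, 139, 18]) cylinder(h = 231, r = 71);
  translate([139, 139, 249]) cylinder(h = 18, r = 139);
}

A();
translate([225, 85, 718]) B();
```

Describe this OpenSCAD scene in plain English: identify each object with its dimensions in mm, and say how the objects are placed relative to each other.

A is a table: top 783 mm (x) × 942 mm (y), 39 mm thick, upper face at z = 718 mm, on four round legs of 56 mm diameter, each leg's bounding box inset 43 mm from the nearest pair of top edges, running from z = 0 to the bottom of the top.

B is a spool: two coaxial disc flanges of radius 139 mm and thickness 18 mm, joined by a core cylinder of radius 71 mm and height 231 mm. The lower flange rests on z = 0 and the three cylinders share a vertical axis.

The spool is on top of the table.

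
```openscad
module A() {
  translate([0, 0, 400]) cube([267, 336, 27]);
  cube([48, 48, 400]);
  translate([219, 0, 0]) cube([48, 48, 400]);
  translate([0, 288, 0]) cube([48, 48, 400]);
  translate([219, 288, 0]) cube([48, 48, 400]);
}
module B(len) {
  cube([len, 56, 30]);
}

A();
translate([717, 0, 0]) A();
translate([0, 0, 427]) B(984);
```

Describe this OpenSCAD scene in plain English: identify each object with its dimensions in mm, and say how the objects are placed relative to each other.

A is a four-legged stool. The seat is a 267×336×27 mm slab whose top surface is at z = 427 mm; four square legs, each 48×48 mm in cross-section, run from the floor (z = 0) to the underside of the seat, each flush with a corner of the seat.

B is a rectangular beam 984 mm long (x), 56 mm deep (y), 30 mm thick (z).

The beam spans the tops of two stools placed 450 mm apart, resting at z = 427 mm.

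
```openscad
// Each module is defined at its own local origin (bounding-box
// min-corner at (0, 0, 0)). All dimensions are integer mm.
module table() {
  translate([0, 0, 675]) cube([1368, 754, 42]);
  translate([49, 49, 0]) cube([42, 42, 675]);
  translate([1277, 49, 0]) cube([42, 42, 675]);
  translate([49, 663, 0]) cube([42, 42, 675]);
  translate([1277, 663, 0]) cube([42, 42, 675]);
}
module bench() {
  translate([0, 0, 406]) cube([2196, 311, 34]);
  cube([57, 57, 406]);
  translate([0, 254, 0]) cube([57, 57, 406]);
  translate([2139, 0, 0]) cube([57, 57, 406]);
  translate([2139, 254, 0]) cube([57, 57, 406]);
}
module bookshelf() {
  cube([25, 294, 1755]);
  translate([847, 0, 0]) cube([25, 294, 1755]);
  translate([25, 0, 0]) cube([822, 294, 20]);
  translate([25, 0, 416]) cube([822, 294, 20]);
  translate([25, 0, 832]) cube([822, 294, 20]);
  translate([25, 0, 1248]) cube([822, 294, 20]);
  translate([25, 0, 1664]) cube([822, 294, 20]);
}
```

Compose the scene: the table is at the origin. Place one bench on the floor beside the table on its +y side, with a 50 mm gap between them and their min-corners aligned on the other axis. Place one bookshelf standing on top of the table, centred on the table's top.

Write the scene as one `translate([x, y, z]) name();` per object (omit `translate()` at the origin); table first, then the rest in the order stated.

table();
translate([0, 804, 0]) bench();
translate([248, 230, 717]) bookshelf();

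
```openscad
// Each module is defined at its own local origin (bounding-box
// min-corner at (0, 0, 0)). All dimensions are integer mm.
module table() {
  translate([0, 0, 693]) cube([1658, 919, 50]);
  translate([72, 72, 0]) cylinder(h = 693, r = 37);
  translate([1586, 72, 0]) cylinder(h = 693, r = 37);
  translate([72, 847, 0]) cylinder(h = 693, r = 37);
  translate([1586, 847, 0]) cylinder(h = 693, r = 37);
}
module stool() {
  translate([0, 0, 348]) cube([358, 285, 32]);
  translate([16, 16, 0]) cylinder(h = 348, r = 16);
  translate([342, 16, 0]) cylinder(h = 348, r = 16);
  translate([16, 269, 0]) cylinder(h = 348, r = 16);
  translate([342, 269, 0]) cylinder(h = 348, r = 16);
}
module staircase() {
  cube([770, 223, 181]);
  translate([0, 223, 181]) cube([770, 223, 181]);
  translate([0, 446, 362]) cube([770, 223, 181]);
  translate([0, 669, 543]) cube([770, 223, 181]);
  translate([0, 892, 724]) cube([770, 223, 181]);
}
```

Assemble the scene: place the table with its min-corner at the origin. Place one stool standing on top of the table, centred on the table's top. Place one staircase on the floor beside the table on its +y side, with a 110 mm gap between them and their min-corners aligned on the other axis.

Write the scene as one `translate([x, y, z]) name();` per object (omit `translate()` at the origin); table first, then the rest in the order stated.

table();
translate([650, 317, 743]) stool();
translate([0, 1029, 0]) staircase();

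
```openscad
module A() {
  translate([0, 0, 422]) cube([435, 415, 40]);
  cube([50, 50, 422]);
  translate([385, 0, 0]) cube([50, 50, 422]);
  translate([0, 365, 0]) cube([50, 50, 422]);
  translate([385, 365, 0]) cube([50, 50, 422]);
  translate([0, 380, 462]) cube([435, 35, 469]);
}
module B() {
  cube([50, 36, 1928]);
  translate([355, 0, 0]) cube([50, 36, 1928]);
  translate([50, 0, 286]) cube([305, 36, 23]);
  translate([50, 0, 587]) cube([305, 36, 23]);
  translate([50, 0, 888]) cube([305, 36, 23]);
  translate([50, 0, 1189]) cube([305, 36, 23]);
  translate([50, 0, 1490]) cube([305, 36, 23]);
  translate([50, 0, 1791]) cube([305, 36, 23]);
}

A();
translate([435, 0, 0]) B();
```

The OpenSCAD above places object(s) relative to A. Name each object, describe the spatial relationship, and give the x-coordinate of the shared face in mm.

The chair's +x face and the ladder's −x face are both at x = 435 mm.

A is a chair. B is a ladder. The ladder is against the chair's +x side, with their −y faces flush. The x-coordinate of the shared face is 435 mm.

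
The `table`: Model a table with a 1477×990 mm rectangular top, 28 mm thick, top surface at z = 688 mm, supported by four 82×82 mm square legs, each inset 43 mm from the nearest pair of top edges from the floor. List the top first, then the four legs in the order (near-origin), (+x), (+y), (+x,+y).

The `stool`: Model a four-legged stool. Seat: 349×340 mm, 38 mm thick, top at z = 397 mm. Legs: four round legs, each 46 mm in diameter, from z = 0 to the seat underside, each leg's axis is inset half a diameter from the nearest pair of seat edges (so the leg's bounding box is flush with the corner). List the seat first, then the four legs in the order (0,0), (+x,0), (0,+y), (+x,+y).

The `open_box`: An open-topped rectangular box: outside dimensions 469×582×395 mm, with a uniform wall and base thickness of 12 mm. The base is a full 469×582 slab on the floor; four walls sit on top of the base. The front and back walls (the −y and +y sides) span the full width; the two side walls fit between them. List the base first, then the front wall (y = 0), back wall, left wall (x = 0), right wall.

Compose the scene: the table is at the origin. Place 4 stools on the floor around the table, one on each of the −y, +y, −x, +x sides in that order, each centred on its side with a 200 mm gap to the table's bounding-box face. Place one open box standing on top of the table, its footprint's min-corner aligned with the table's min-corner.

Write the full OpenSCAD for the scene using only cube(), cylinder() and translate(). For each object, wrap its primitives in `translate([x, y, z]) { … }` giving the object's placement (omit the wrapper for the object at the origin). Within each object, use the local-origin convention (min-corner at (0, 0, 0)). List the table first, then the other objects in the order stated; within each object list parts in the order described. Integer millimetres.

translate([0, 0, 660]) cube([1477, 990, 28]);
translate([43, 43, 0]) cube([82, 82, 660]);
translate([1352, 43, 0]) cube([82, 82, 660]);
translate([43, 865, 0]) cube([82, 82, 660]);
translate([1352, 865, 0]) cube([82, 82, 660]);
translate([564, -540, 0]) {
  translate([0, 0, 359]) cube([349, 340, 38]);
  translate([23, 23, 0]) cylinder(h = 359, r = 23);
  translate([326, 23, 0]) cylinder(h = 359, r = 23);
  translate([23, 317, 0]) cylinder(h = 359, r = 23);
  translate([326, 317, 0]) cylinder(h = 359, r = 23);
}
translate([564, 1190, 0]) {
  translate([0, 0, 359]) cube([349, 340, 38]);
  translate([23, 23, 0]) cylinder(h = 359, r = 23);
  translate([326, 23, 0]) cylinder(h = 359, r = 23);
  translate([23, 317, 0]) cylinder(h = 359, r = 23);
  translate([326, 317, 0]) cylinder(h = 359, r = 23);
}
translate([-549, 325, 0]) {
  translate([0, 0, 359]) cube([349, 340, 38]);
  translate([23, 23, 0]) cylinder(h = 359, r = 23);
  translate([326, 23, 0]) cylinder(h = 359, r = 23);
  translate([23, 317, 0]) cylinder(h = 359, r = 23);
  translate([326, 317, 0]) cylinder(h = 359, r = 23);
}
translate([1677, 325, 0]) {
  translate([0, 0, 359]) cube([349, 340, 38]);
  translate([23, 23, 0]) cylinder(h = 359, r = 23);
  translate([326, 23, 0]) cylinder(h = 359, r = 23);
  translate([23, 317, 0]) cylinder(h = 359, r = 23);
  translate([326, 317, 0]) cylinder(h = 359, r = 23);
}
translate([0, 0, 688]) {
  cube([469, 582, 12]);
  translate([0, 0, 12]) cube([469, 12, 383]);
  translate([0, 570, 12]) cube([469, 12, 383]);
  translate([0, 12, 12]) cube([12, 558, 383]);
  translate([457, 12, 12]) cube([12, 558, 383]);
}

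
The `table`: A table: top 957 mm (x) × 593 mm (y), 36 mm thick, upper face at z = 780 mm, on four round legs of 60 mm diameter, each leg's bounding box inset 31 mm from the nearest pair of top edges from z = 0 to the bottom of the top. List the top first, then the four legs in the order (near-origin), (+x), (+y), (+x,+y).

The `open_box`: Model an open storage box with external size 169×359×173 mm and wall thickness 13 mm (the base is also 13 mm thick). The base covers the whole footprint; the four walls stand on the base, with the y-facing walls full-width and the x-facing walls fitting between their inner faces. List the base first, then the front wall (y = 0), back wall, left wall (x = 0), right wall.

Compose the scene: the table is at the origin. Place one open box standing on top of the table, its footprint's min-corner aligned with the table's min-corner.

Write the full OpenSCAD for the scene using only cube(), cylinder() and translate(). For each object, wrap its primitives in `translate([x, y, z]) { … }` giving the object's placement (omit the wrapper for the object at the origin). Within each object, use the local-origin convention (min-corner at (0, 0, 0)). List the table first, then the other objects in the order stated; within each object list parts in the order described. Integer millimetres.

translate([0, 0, 744]) cube([957, 593, 36]);
translate([61, 61, 0]) cylinder(h = 744, r = 30);
translate([896, 61, 0]) cylinder(h = 744, r = 30);
translate([61, 532, 0]) cylinder(h = 744, r = 30);
translate([896, 532, 0]) cylinder(h = 744, r = 30);
translate([0, 0, 780]) {
  cube([169, 359, 13]);
  translate([0, 0, 13]) cube([169, 13, 160]);
  translate([0, 346, 13]) cube([169, 13, 160]);
  translate([0, 13, 13]) cube([13, 333, 160]);
  translate([156, 13, 13]) cube([13, 333, 160]);
}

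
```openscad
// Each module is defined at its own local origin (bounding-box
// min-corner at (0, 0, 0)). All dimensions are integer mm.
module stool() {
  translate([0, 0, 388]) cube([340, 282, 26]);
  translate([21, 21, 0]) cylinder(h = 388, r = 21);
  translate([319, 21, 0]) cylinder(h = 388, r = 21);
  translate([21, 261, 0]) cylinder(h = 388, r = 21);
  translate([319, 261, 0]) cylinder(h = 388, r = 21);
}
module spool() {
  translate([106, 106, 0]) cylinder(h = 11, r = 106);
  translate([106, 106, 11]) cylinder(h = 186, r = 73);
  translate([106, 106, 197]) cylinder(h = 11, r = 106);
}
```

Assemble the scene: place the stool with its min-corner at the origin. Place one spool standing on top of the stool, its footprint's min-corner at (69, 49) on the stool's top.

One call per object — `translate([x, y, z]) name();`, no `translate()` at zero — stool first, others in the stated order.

stool();
translate([69, 49, 414]) spool();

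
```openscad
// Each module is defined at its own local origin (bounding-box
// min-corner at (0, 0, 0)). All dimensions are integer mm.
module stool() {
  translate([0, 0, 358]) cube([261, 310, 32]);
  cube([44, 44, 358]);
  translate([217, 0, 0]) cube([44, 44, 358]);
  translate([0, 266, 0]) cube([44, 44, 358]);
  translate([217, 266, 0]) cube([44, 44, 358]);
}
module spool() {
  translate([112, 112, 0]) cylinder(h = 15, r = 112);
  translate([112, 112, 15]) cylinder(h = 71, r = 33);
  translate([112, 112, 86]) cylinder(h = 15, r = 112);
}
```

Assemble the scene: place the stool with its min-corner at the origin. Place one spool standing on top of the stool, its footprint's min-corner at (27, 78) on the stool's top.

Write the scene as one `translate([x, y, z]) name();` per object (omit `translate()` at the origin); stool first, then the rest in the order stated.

stool();
translate([27, 78, 390]) spool();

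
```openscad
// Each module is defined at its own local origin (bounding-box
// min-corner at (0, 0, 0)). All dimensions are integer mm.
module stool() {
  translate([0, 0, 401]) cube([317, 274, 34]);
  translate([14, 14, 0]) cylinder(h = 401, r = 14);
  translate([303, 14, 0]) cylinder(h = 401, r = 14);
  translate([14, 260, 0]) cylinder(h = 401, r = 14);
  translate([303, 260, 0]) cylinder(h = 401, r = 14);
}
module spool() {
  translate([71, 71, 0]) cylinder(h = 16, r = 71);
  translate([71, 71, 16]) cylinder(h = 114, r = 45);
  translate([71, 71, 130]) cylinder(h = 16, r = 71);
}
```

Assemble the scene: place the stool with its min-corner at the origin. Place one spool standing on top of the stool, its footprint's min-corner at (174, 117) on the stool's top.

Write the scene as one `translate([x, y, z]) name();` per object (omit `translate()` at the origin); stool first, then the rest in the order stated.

stool();
translate([174, 117, 435]) spool();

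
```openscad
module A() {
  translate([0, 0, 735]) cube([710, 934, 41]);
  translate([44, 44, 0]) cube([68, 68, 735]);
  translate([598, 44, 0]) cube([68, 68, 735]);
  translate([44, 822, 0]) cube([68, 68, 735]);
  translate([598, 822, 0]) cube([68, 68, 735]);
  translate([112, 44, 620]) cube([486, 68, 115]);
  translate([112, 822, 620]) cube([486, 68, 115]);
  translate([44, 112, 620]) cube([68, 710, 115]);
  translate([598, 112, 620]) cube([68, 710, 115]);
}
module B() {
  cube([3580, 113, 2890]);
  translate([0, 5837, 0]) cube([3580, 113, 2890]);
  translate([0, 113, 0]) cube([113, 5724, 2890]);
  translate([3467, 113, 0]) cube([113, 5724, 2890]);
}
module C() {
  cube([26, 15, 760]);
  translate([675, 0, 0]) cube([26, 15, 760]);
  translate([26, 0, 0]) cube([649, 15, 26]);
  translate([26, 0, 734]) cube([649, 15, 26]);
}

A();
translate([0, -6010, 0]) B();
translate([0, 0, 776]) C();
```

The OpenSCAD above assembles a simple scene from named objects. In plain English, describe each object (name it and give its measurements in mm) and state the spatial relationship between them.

A is a table with a 710×934 mm rectangular top, 41 mm thick, top surface at z = 776 mm, supported by four 68×68 mm square legs, each inset 44 mm from the nearest pair of top edges, running from the floor. Four apron rails, 68 mm thick and 115 mm tall, run between adjacent legs with their top edges flush with the underside of the top and their outer faces flush with the legs' outer faces.

B is the wall frame of a small rectangular building: four walls, each 2890 mm tall and 113 mm thick, enclosing a footprint 3580 mm (x) by 5950 mm (y) outside-to-outside, with no floor or roof. The front and back walls (the −y and +y sides) span the full width; the two side walls fit between them.

C is a picture frame with a 649×708 mm rectangular opening (x by z) and a uniform 26 mm border on every side. Frame depth is 15 mm along y. It is built from two vertical stiles running the full outside height and two horizontal rails spanning the gap between the stiles.

The house frame is on the floor beside the table on its −y side. The picture frame is on top of the table.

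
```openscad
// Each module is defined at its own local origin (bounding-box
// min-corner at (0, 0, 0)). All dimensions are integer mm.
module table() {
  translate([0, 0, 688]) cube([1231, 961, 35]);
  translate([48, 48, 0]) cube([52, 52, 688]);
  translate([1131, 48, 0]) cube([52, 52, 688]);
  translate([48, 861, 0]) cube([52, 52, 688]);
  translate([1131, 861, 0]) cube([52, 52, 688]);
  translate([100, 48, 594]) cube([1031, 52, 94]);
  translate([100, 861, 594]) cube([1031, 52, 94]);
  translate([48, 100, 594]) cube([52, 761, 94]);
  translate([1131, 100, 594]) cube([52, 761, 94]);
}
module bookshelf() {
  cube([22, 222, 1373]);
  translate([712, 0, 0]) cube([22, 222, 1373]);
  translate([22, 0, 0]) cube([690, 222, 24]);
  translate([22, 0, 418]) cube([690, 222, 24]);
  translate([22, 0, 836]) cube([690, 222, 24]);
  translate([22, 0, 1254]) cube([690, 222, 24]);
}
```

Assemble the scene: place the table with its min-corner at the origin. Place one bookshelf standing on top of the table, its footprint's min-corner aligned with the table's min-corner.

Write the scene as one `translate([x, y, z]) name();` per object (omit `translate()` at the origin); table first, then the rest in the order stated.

table();
translate([0, 0, 723]) bookshelf();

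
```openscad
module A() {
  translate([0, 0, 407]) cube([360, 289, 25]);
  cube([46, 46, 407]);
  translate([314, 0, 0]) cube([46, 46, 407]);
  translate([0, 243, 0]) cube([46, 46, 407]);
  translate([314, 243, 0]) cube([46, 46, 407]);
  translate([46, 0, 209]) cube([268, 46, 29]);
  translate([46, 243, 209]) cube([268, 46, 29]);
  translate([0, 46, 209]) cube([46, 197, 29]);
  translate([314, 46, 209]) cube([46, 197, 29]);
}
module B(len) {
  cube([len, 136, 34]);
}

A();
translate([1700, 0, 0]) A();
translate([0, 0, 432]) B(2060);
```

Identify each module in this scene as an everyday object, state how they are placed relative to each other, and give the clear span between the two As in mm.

Second stool starts at x = 1700; first ends at x = 360; clear span = 1700 − 360 = 1340 mm.

A is a stool. B is a beam. A beam spans the tops of two stools. The clear span between the two stools is 1340 mm.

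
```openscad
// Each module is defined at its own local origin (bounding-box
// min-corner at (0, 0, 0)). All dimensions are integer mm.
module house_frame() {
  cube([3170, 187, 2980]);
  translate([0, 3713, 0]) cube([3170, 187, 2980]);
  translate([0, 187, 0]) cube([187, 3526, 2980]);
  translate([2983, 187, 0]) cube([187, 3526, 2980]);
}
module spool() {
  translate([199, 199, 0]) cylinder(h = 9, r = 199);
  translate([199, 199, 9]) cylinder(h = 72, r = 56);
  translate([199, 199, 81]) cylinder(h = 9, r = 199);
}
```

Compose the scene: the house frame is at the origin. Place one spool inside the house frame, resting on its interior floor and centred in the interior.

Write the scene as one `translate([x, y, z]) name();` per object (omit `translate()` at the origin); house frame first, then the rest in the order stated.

house_frame();
translate([1386, 1751, 0]) spool();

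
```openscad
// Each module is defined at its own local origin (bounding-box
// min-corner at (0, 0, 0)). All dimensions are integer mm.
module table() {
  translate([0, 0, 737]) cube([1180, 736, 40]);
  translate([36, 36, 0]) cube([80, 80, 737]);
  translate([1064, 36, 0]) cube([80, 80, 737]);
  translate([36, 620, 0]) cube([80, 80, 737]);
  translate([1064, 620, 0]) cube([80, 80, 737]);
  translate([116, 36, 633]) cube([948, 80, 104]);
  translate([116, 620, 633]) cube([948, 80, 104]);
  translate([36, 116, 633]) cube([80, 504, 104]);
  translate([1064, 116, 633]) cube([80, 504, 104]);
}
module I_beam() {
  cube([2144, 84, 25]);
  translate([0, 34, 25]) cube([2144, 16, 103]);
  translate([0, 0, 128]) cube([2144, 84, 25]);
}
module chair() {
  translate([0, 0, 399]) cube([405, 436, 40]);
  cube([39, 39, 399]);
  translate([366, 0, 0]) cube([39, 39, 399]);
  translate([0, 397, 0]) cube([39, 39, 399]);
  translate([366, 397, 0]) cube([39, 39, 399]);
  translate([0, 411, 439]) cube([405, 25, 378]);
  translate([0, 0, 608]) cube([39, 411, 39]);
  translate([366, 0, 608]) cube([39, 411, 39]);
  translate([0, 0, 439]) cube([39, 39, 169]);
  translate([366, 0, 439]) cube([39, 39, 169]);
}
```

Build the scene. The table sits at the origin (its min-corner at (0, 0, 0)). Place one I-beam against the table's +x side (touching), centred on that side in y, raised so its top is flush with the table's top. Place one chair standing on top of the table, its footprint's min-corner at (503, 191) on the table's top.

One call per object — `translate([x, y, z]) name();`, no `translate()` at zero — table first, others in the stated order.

table();
translate([1180, 326, 624]) I_beam();
translate([503, 191, 777]) chair();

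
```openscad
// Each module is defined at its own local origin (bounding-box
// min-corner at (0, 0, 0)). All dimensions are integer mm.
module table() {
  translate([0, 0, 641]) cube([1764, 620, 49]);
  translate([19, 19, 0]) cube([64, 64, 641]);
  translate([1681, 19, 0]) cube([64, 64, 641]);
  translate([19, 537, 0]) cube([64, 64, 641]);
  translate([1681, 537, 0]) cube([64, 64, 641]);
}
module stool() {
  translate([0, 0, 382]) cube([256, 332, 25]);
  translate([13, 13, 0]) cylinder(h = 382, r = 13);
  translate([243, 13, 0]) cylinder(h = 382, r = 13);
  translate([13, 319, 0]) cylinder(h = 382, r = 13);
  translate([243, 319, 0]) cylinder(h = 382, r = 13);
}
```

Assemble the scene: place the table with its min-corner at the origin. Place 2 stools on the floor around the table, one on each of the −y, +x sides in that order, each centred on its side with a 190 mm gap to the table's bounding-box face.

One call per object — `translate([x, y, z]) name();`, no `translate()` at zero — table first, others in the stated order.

table();
translate([754, -522, 0]) stool();
translate([1954, 144, 0]) stool();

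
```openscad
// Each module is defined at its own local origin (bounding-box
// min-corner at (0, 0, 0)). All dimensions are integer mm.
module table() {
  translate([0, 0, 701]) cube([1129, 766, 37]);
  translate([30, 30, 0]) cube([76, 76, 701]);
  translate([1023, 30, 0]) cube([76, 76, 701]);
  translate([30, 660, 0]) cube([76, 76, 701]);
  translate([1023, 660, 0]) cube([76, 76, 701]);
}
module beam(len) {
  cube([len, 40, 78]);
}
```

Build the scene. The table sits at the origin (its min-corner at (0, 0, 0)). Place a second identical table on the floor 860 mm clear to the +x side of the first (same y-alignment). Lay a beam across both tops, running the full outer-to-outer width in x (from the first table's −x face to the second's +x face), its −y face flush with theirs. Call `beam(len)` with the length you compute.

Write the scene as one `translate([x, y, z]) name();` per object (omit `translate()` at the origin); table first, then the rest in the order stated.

table();
translate([1989, 0, 0]) table();
translate([0, 0, 738]) beam(3118);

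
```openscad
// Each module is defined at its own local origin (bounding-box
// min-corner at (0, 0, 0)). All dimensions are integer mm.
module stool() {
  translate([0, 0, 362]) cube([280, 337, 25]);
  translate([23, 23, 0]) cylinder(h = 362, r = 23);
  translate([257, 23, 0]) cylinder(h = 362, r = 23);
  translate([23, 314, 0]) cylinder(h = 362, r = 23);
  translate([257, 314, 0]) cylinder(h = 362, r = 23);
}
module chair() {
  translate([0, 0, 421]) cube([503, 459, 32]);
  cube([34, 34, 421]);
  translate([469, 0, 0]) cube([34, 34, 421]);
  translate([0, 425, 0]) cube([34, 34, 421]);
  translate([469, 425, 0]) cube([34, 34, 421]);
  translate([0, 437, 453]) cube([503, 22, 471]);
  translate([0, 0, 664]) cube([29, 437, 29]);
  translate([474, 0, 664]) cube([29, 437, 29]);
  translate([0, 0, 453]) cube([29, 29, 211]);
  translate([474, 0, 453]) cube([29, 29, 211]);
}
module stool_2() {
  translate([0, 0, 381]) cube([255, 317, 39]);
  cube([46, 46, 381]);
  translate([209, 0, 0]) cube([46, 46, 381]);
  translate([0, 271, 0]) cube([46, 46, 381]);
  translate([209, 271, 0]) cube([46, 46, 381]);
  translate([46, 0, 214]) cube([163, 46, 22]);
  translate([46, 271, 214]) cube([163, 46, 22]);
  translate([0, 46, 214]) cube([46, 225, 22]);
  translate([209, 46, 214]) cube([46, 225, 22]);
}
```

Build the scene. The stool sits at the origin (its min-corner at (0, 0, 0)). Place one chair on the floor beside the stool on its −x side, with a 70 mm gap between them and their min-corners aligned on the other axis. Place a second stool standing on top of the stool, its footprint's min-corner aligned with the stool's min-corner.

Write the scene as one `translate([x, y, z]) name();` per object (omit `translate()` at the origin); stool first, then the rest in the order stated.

stool();
translate([-573, 0, 0]) chair();
translate([0, 0, 387]) stool_2();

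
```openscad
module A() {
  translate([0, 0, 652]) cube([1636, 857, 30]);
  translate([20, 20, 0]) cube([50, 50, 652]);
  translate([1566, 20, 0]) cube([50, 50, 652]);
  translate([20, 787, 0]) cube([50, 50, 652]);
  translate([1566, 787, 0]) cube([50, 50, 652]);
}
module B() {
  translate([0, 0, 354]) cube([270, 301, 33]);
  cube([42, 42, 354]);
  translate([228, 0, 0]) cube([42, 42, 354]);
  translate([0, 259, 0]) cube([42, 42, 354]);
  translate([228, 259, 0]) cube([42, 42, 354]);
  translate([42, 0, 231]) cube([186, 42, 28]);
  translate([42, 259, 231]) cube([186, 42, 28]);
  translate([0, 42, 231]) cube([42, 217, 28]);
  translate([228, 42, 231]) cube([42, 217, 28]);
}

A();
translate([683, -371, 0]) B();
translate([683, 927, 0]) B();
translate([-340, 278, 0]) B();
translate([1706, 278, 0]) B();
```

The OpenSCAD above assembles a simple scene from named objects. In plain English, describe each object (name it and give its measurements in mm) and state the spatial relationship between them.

A is a table with a 1636×857 mm rectangular top, 30 mm thick, top surface at z = 682 mm, supported by four 50×50 mm square legs, each inset 20 mm from the nearest pair of top edges, running from the floor.

B is a simple wooden stool: a rectangular seat 270 mm (x) by 301 mm (y), 33 mm thick, top face at z = 387 mm, on four square legs, each 42×42 mm in cross-section. The legs rest on z = 0, each flush with a corner of the seat. Four stretchers, 42 mm wide and 28 mm tall, connect adjacent legs with their undersides at z = 231 mm, each running between the inner faces of the legs it joins and aligned with the legs' outer faces on the other axis.

Four stools sit around the table at the −y, +y, −x, +x sides.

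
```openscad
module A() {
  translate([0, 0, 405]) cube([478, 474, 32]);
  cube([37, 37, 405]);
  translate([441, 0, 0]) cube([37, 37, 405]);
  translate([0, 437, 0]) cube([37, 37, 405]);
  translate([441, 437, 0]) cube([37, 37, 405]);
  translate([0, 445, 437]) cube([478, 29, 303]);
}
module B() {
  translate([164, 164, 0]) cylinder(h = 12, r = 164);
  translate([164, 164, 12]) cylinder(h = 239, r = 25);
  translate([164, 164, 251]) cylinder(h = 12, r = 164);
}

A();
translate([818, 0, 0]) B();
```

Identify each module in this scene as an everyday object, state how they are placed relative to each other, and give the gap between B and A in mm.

A is a chair. B is a spool. The spool is on the floor beside the chair on its +x side. The gap between the spool and the chair is 340 mm.

The spool's nearest face is 340 mm from the chair's +x face.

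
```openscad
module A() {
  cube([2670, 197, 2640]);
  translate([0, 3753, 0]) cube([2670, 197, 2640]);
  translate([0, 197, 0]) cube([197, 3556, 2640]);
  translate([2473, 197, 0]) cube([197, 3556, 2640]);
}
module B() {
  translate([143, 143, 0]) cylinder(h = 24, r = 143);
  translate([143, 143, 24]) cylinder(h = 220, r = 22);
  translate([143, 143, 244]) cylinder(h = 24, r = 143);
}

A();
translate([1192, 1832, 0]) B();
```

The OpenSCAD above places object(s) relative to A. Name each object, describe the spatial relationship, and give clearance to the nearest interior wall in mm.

Clearances: x = 995, y = 1635; minimum 995 mm.

A is a house frame. B is a spool. The spool sits inside the house frame, centred. The clearance to the nearest interior wall is 995 mm.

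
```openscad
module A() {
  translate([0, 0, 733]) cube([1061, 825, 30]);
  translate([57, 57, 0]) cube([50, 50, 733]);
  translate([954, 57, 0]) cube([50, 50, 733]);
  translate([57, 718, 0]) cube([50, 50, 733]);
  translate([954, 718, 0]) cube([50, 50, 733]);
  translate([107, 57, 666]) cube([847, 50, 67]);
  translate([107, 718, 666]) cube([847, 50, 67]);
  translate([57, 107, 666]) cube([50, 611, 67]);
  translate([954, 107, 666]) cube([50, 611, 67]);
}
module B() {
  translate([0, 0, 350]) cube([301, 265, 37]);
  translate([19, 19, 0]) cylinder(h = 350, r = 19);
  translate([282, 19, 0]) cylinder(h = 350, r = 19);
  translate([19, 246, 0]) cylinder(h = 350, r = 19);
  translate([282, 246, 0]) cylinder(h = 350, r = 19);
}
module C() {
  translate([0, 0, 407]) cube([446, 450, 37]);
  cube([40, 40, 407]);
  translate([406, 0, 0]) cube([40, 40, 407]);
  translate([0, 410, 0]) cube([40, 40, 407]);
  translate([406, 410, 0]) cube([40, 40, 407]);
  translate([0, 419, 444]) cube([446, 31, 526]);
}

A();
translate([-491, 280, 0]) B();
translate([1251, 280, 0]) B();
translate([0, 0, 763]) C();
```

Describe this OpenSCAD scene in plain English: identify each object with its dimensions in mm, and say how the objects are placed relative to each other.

A is a table with a 1061×825 mm rectangular top, 30 mm thick, top surface at z = 763 mm, supported by four 50×50 mm square legs, each inset 57 mm from the nearest pair of top edges, running from the floor. Four apron rails, 50 mm thick and 67 mm tall, run between adjacent legs with their top edges flush with the underside of the top and their outer faces flush with the legs' outer faces.

B is a four-legged stool. The seat is a 301×265×37 mm slab whose top surface is at z = 387 mm; four round legs, each 38 mm in diameter, run from the floor (z = 0) to the underside of the seat, each leg's axis is inset half a diameter from the nearest pair of seat edges (so the leg's bounding box is flush with the corner).

C is a chair: 446×450 mm seat, 37 mm thick, top at z = 444 mm, on four 40 mm square corner legs flush with the seat edges. A 31 mm thick backrest slab spans the full seat width, extending 526 mm above the seat top, its back face flush with the seat's +y edge.

Two stools sit around the table at the −x, +x sides. The chair is on top of the table.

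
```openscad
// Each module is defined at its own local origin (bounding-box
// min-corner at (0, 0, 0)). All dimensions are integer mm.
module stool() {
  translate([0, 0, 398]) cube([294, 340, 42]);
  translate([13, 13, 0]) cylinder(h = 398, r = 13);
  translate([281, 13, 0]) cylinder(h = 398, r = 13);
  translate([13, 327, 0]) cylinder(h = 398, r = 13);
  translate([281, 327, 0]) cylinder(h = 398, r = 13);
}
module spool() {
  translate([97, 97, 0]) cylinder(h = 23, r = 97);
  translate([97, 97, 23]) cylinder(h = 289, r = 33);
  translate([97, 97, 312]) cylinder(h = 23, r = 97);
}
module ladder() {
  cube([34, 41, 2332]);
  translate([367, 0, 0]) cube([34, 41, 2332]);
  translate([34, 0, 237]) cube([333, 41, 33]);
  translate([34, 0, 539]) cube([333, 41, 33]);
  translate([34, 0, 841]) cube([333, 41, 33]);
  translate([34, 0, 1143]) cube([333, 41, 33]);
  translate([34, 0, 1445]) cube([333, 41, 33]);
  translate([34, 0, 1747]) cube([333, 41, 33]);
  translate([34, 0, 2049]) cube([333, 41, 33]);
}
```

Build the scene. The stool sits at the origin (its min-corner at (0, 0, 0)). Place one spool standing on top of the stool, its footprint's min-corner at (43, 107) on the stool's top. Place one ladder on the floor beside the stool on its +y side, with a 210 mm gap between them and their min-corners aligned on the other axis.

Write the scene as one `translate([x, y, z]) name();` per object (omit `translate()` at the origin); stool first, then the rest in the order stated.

stool();
translate([43, 107, 440]) spool();
translate([0, 550, 0]) ladder();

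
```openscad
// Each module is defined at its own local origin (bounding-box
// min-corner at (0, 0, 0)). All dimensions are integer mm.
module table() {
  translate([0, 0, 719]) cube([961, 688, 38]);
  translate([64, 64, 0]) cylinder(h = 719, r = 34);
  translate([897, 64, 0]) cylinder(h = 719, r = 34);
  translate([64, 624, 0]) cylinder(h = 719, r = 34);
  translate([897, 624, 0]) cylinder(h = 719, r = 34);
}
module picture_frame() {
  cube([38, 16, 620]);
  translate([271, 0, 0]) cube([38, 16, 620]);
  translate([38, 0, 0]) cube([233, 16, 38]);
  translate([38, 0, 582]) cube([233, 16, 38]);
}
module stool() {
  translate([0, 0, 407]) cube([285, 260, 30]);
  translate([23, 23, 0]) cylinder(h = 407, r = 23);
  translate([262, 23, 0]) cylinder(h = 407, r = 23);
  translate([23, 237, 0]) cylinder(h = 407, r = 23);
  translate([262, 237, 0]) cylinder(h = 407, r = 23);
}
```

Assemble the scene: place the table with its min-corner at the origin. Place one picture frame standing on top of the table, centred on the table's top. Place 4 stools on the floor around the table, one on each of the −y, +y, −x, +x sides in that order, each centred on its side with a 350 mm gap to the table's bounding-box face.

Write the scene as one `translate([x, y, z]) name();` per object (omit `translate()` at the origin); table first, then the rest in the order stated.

table();
translate([326, 336, 757]) picture_frame();
translate([338, -610, 0]) stool();
translate([338, 1038, 0]) stool();
translate([-635, 214, 0]) stool();
translate([1311, 214, 0]) stool();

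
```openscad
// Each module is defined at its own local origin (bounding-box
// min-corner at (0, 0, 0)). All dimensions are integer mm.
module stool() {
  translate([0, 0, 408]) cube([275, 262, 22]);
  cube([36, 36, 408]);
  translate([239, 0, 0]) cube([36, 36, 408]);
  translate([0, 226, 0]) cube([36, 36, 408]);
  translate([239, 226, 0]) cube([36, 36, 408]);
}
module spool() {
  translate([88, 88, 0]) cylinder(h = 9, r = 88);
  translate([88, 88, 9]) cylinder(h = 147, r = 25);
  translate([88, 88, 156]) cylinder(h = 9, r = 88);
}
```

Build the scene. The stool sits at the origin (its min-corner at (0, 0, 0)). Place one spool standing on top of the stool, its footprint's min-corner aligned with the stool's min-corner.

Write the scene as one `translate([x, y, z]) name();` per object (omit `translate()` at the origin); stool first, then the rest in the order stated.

stool();
translate([0, 0, 430]) spool();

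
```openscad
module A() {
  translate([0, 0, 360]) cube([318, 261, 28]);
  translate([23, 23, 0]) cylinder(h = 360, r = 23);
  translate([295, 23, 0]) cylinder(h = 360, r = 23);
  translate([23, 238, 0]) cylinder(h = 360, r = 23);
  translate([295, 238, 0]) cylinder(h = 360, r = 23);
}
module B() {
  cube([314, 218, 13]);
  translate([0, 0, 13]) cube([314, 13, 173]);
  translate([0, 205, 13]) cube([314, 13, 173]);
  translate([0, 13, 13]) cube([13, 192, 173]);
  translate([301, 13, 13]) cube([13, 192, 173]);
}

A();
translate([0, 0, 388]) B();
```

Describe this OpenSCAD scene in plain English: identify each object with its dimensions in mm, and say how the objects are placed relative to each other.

A is a simple wooden stool: a rectangular seat 318 mm (x) by 261 mm (y), 28 mm thick, top face at z = 388 mm, on four round legs, each 46 mm in diameter. The legs rest on z = 0, each leg's axis is inset half a diameter from the nearest pair of seat edges (so the leg's bounding box is flush with the corner).

B is an open-topped rectangular box: outside dimensions 314×218×186 mm, with a uniform wall and base thickness of 13 mm. The base is a full 314×218 slab on the floor; four walls sit on top of the base. The front and back walls (the −y and +y sides) span the full width; the two side walls fit between them.

The open box is on top of the stool.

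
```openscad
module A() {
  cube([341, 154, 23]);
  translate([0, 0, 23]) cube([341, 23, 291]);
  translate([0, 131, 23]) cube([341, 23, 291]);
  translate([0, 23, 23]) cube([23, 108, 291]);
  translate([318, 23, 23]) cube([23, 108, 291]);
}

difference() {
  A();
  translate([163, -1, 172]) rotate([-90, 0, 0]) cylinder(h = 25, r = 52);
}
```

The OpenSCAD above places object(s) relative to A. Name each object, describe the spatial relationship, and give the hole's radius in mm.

A is an open box. The open box has a circular hole through its front wall. The hole's radius is 52 mm.

The subtracted cylinder has r = 52 mm.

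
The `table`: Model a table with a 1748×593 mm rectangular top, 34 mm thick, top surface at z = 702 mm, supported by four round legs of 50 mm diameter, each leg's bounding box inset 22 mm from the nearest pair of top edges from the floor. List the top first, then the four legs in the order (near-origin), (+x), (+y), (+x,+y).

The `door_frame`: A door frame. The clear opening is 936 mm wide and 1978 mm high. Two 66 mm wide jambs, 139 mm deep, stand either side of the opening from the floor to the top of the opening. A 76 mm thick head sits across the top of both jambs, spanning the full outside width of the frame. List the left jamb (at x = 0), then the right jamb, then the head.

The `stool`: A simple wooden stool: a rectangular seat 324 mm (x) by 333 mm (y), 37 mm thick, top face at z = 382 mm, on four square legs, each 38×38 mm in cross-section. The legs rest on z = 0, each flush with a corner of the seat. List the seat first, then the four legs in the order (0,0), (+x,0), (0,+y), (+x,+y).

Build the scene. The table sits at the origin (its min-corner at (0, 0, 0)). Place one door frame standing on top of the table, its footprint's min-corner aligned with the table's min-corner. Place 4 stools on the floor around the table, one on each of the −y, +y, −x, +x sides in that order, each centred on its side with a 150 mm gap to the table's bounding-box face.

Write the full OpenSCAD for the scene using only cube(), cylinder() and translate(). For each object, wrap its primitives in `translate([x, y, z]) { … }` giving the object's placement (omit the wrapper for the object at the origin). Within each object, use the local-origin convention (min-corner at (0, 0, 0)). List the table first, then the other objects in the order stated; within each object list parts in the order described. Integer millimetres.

translate([0, 0, 668]) cube([1748, 593, 34]);
translate([47, 47, 0]) cylinder(h = 668, r = 25);
translate([1701, 47, 0]) cylinder(h = 668, r = 25);
translate([47, 546, 0]) cylinder(h = 668, r = 25);
translate([1701, 546, 0]) cylinder(h = 668, r = 25);
translate([0, 0, 702]) {
  cube([66, 139, 1978]);
  translate([1002, 0, 0]) cube([66, 139, 1978]);
  translate([0, 0, 1978]) cube([1068, 139, 76]);
}
translate([712, -483, 0]) {
  translate([0, 0, 345]) cube([324, 333, 37]);
  cube([38, 38, 345]);
  translate([286, 0, 0]) cube([38, 38, 345]);
  translate([0, 295, 0]) cube([38, 38, 345]);
  translate([286, 295, 0]) cube([38, 38, 345]);
}
translate([712, 743, 0]) {
  translate([0, 0, 345]) cube([324, 333, 37]);
  cube([38, 38, 345]);
  translate([286, 0, 0]) cube([38, 38, 345]);
  translate([0, 295, 0]) cube([38, 38, 345]);
  translate([286, 295, 0]) cube([38, 38, 345]);
}
translate([-474, 130, 0]) {
  translate([0, 0, 345]) cube([324, 333, 37]);
  cube([38, 38, 345]);
  translate([286, 0, 0]) cube([38, 38, 345]);
  translate([0, 295, 0]) cube([38, 38, 345]);
  translate([286, 295, 0]) cube([38, 38, 345]);
}
translate([1898, 130, 0]) {
  translate([0, 0, 345]) cube([324, 333, 37]);
  cube([38, 38, 345]);
  translate([286, 0, 0]) cube([38, 38, 345]);
  translate([0, 295, 0]) cube([38, 38, 345]);
  translate([286, 295, 0]) cube([38, 38, 345]);
}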